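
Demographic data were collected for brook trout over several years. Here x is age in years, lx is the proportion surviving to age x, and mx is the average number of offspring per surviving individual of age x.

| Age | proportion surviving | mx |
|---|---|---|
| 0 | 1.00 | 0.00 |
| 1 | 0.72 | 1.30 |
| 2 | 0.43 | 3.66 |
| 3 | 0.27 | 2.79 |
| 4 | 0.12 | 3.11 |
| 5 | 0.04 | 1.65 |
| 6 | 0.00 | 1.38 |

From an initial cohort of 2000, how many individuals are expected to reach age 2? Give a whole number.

860

Expected survivors = N0 · l_2 = 2000 × 0.43 = 860 → 860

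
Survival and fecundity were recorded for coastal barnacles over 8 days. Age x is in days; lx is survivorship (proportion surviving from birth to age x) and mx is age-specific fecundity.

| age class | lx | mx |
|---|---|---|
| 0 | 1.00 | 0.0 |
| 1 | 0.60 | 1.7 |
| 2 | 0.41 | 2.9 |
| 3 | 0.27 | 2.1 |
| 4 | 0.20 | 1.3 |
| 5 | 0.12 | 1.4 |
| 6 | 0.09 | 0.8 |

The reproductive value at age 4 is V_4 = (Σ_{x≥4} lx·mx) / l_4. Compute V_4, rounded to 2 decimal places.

lx·mx for x ≥ 4: 0.26, 0.168, 0.072 → sum = 0.5
V_4 = 0.5 / l_4 = 0.5 / 0.2 = 2.5 → 2.50

2.50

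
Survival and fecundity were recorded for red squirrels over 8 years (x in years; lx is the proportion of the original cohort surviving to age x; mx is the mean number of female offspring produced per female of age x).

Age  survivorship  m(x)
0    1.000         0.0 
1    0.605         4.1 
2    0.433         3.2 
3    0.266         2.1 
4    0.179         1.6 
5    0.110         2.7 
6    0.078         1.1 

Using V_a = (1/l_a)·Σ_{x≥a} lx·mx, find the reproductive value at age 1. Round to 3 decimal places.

8.420

lx·mx for x ≥ 1: 2.4805, 1.3856, 0.5586, 0.2864, 0.297, 0.0858 → sum = 5.0939
V_1 = 5.0939 / l_1 = 5.0939 / 0.605 = 8.419669… → 8.420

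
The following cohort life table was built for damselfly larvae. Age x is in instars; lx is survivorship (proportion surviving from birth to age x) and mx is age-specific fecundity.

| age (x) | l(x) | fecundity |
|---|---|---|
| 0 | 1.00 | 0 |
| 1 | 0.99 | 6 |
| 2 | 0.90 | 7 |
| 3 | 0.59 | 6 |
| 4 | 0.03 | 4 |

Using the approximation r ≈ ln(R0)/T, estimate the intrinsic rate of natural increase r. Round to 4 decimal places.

R0 = Σ lx·mx = 0 + 5.94 + 6.3 + 3.54 + 0.12 = 15.9
Σ x·lx·mx = 29.64; T = 29.64/15.9 = 1.86415…
r ≈ ln(R0)/T = ln(15.9)/1.86415… = 1.483957… → 1.4840

1.4840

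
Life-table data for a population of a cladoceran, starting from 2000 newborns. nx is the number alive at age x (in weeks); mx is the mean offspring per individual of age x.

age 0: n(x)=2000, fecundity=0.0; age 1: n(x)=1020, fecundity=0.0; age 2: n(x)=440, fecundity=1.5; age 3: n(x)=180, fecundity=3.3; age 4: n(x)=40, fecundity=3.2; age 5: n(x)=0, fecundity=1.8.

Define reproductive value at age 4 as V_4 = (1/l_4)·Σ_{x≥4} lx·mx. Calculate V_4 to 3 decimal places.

lx = nx/n0 = nx/2000: 1, 0.51, 0.22, 0.09, 0.02, 0
lx·mx for x ≥ 4: 0.064, 0 → sum = 0.064
V_4 = 0.064 / l_4 = 0.064 / 0.02 = 3.2 → 3.200

3.200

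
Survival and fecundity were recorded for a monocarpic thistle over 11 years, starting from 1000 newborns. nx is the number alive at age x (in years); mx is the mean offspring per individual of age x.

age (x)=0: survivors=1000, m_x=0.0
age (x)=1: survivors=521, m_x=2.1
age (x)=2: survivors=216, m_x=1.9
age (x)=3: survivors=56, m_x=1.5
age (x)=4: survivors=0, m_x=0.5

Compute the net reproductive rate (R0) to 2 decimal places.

lx = nx/n0 = nx/1000: 1, 0.521, 0.216, 0.056, 0
lx·mx by age: 0, 1.0941, 0.4104, 0.084, 0
R0 = Σ lx·mx = 1.5885 → 1.59

1.59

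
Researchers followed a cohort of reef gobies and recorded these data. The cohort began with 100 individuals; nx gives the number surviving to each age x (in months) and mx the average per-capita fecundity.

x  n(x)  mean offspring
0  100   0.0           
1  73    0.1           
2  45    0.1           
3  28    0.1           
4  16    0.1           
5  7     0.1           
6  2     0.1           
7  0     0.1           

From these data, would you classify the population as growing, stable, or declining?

lx = nx/n0 = nx/100: 1, 0.73, 0.45, 0.28, 0.16, 0.07, 0.02, 0
R0 = Σ lx·mx = 0 + 0.073 + 0.045 + 0.028 + 0.016 + 0.007 + 0.002 + 0 = 0.171
R0 < 1, so the population is declining.

declining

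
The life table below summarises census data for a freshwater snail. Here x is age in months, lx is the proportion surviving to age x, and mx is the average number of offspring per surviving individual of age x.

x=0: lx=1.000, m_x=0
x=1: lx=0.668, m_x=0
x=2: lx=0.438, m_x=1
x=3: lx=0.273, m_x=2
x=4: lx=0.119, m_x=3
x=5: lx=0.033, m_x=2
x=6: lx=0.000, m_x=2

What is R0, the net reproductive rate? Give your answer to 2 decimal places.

1.41

lx·mx by age: 0, 0, 0.438, 0.546, 0.357, 0.066, 0
R0 = Σ lx·mx = 1.407 → 1.41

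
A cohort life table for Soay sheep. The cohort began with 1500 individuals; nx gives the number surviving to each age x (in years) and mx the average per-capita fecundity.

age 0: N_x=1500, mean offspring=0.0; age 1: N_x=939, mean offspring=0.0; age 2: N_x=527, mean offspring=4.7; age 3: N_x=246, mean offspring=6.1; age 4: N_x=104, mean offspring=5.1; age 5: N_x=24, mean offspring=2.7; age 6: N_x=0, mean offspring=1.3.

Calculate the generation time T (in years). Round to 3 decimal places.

2.603

lx = nx/n0 = nx/1500: 1, 0.626, 0.35133…, 0.164, 0.06933…, 0.016, 0
lx·mx: 0, 0, 1.651267…, 1.0004, 0.3536…, 0.0432, 0 → R0 = 3.048467…
x·lx·mx: 0, 0, 3.302533…, 3.0012, 1.4144…, 0.216, 0 → Σ = 7.934133…
T = 7.934133… / 3.048467… = 2.602664… → 2.603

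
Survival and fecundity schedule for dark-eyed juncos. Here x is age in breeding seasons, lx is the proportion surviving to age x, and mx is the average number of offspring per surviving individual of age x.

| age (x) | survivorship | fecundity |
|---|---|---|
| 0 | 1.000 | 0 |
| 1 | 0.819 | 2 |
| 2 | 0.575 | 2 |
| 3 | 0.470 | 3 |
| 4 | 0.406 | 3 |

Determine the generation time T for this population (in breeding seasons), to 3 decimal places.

2.408

lx·mx: 0, 1.638, 1.15, 1.41, 1.218 → R0 = 5.416
x·lx·mx: 0, 1.638, 2.3, 4.23, 4.872 → Σ = 13.04
T = 13.04 / 5.416 = 2.407681… → 2.408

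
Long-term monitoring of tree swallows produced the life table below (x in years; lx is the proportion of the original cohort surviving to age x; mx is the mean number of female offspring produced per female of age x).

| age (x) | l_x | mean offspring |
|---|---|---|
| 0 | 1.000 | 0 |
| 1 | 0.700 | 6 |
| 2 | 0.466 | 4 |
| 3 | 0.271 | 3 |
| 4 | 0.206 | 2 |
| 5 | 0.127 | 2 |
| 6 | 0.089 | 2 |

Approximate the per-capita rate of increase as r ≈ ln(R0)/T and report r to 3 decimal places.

1.100

R0 = Σ lx·mx = 0 + 4.2 + 1.864 + 0.813 + 0.412 + 0.254 + 0.178 = 7.721
Σ x·lx·mx = 14.353; T = 14.353/7.721 = 1.85896…
r ≈ ln(R0)/T = ln(7.721)/1.85896… = 1.09951… → 1.100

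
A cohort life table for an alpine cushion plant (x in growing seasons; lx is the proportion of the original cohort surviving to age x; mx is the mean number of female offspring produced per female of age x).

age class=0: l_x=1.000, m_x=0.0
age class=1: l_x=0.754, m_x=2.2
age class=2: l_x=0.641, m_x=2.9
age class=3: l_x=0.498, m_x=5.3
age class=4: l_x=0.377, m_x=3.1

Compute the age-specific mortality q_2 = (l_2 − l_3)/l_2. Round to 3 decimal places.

q_2 = (l_2 − l_3) / l_2 = (0.641 − 0.498) / 0.641
     = 0.143 / 0.641 = 0.223089… → 0.223

0.223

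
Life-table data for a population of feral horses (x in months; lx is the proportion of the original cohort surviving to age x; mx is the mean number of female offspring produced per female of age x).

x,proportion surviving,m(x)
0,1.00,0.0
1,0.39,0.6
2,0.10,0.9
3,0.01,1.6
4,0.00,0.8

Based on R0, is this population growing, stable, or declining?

R0 = Σ lx·mx = 0 + 0.234 + 0.09 + 0.016 + 0 = 0.34
R0 < 1, so the population is declining.

declining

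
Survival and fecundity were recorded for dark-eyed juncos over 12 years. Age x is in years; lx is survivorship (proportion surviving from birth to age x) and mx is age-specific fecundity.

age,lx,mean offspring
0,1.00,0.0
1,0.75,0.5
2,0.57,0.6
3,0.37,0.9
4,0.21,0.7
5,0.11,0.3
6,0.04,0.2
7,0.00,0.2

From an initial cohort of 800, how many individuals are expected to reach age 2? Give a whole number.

456

Expected survivors = N0 · l_2 = 800 × 0.57 = 456 → 456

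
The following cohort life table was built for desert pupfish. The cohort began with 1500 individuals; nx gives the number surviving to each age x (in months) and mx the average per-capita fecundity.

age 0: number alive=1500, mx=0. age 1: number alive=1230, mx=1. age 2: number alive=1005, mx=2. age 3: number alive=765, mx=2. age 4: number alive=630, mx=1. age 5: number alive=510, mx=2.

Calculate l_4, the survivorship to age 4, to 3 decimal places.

0.420

l_4 = n_4/n_0 = 630/1500 = 0.42 → 0.420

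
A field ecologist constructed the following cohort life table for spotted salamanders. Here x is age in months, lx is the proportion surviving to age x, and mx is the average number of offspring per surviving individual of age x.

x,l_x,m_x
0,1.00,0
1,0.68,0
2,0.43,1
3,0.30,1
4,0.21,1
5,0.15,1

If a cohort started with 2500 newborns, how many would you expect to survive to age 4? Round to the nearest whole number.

Expected survivors = N0 · l_4 = 2500 × 0.21 = 525 → 525

525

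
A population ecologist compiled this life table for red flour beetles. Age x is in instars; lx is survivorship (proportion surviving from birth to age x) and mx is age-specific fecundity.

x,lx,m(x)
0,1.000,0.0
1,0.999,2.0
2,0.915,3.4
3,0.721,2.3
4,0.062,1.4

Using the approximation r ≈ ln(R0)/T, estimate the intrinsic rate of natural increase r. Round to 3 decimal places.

0.974

R0 = Σ lx·mx = 0 + 1.998 + 3.111 + 1.6583 + 0.0868 = 6.8541
Σ x·lx·mx = 13.5421; T = 13.5421/6.8541 = 1.97577…
r ≈ ln(R0)/T = ln(6.8541)/1.97577… = 0.97423… → 0.974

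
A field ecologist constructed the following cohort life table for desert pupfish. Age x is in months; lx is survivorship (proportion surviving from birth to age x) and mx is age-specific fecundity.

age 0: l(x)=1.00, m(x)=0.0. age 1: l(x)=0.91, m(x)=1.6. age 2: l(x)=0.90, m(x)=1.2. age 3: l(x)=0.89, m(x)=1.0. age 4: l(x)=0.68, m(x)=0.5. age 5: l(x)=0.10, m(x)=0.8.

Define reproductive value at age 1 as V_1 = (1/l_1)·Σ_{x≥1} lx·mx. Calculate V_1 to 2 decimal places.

lx·mx for x ≥ 1: 1.456, 1.08, 0.89, 0.34, 0.08 → sum = 3.846
V_1 = 3.846 / l_1 = 3.846 / 0.91 = 4.226374… → 4.23

4.23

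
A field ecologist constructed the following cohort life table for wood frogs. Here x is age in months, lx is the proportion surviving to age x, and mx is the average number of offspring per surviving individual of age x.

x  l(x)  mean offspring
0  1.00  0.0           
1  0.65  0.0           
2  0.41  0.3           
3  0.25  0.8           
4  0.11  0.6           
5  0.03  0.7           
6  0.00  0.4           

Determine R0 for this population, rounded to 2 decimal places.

lx·mx by age: 0, 0, 0.123, 0.2, 0.066, 0.021, 0
R0 = Σ lx·mx = 0.41 → 0.41

0.41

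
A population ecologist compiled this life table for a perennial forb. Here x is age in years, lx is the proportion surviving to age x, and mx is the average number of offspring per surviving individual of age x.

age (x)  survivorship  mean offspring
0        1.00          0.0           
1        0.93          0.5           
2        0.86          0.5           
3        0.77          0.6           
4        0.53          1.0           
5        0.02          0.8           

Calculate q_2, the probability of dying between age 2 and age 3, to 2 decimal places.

0.10

q_2 = (l_2 − l_3) / l_2 = (0.86 − 0.77) / 0.86
     = 0.09 / 0.86 = 0.104651… → 0.10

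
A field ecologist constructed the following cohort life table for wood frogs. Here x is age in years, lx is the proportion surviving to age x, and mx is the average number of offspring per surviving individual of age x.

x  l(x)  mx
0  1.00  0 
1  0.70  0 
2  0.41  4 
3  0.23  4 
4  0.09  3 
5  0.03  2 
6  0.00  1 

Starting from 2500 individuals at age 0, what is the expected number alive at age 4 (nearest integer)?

225

Expected survivors = N0 · l_4 = 2500 × 0.09 = 225 → 225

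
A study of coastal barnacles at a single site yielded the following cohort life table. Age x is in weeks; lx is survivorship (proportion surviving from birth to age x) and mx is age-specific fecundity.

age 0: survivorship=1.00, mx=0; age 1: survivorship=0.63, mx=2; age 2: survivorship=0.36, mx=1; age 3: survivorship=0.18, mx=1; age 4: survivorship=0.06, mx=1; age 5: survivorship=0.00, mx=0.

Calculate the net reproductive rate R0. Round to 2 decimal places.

1.86

lx·mx by age: 0, 1.26, 0.36, 0.18, 0.06, 0
R0 = Σ lx·mx = 1.86 → 1.86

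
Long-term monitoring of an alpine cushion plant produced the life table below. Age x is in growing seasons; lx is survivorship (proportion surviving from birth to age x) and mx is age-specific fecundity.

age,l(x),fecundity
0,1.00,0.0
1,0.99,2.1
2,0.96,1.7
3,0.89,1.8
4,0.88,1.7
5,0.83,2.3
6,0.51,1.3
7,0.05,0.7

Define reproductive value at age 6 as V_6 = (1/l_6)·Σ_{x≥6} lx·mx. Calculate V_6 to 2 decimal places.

lx·mx for x ≥ 6: 0.663, 0.035 → sum = 0.698
V_6 = 0.698 / l_6 = 0.698 / 0.51 = 1.368627… → 1.37

1.37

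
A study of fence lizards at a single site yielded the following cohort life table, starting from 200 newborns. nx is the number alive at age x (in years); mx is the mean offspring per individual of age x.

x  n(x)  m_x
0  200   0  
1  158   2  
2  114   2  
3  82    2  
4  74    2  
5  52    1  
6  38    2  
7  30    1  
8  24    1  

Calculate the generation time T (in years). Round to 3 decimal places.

2.865

lx = nx/n0 = nx/200: 1, 0.79, 0.57, 0.41, 0.37, 0.26, 0.19, 0.15, 0.12
lx·mx: 0, 1.58, 1.14, 0.82, 0.74, 0.26, 0.38, 0.15, 0.12 → R0 = 5.19
x·lx·mx: 0, 1.58, 2.28, 2.46, 2.96, 1.3, 2.28, 1.05, 0.96 → Σ = 14.87
T = 14.87 / 5.19 = 2.865125… → 2.865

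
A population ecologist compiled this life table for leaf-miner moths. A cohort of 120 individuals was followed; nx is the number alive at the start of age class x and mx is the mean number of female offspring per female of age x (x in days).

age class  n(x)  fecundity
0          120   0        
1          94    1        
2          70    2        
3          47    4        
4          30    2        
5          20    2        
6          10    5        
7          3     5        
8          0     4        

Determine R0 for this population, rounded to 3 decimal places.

4.892

lx = nx/n0 = nx/120: 1, 0.78333…, 0.58333…, 0.39167…, 0.25, 0.16667…, 0.08333…, 0.025, 0
lx·mx by age: 0, 0.783333…, 1.166667…, 1.566667…, 0.5, 0.333333…, 0.416667…, 0.125, 0
R0 = Σ lx·mx = 4.891667… → 4.892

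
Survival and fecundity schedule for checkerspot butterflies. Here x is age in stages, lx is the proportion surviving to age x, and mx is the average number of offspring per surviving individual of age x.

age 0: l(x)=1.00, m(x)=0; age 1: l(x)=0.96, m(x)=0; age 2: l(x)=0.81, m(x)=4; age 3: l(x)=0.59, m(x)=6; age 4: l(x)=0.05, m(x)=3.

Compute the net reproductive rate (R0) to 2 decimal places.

6.93

lx·mx by age: 0, 0, 3.24, 3.54, 0.15
R0 = Σ lx·mx = 6.93 → 6.93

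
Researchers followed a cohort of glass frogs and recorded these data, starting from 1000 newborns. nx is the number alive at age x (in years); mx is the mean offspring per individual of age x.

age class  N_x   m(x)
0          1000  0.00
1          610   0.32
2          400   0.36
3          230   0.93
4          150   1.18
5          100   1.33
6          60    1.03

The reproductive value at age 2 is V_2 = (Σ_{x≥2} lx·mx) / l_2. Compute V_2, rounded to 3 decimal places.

1.824

lx = nx/n0 = nx/1000: 1, 0.61, 0.4, 0.23, 0.15, 0.1, 0.06
lx·mx for x ≥ 2: 0.144, 0.2139, 0.177, 0.133, 0.0618 → sum = 0.7297
V_2 = 0.7297 / l_2 = 0.7297 / 0.4 = 1.82425 → 1.824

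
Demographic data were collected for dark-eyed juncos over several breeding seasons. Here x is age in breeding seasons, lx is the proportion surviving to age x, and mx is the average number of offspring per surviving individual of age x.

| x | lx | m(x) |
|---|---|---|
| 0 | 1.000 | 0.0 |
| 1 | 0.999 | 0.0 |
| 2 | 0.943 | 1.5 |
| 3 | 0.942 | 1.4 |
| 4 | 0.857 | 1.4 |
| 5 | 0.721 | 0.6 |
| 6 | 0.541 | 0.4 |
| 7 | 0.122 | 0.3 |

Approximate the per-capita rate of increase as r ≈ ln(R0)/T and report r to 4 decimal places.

0.4618

R0 = Σ lx·mx = 0 + 0 + 1.4145 + 1.3188 + 1.1998 + 0.4326 + 0.2164 + 0.0366 = 4.6187
Σ x·lx·mx = 15.3022; T = 15.3022/4.6187 = 3.3131…
r ≈ ln(R0)/T = ln(4.6187)/3.3131… = 0.461838… → 0.4618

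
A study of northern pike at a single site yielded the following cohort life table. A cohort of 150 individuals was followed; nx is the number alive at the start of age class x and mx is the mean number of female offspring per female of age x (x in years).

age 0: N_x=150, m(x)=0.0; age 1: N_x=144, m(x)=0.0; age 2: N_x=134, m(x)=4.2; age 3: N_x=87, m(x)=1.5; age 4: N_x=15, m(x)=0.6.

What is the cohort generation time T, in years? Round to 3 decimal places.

2.211

lx = nx/n0 = nx/150: 1, 0.96, 0.89333…, 0.58, 0.1
lx·mx: 0, 0, 3.752…, 0.87, 0.06 → R0 = 4.682…
x·lx·mx: 0, 0, 7.504…, 2.61, 0.24 → Σ = 10.354…
T = 10.354… / 4.682… = 2.211448… → 2.211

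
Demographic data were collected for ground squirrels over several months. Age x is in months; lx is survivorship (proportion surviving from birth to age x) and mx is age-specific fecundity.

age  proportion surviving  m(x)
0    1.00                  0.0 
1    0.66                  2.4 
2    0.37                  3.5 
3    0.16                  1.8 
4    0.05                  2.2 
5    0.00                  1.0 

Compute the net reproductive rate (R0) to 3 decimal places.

lx·mx by age: 0, 1.584, 1.295, 0.288, 0.11, 0
R0 = Σ lx·mx = 3.277 → 3.277

3.277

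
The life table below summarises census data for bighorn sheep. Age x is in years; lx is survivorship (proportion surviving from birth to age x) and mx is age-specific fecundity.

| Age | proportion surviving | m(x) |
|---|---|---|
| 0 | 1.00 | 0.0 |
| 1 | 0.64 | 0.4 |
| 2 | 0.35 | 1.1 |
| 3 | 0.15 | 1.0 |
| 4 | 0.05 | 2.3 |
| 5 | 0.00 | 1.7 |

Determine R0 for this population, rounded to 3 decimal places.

0.906

lx·mx by age: 0, 0.256, 0.385, 0.15, 0.115, 0
R0 = Σ lx·mx = 0.906 → 0.906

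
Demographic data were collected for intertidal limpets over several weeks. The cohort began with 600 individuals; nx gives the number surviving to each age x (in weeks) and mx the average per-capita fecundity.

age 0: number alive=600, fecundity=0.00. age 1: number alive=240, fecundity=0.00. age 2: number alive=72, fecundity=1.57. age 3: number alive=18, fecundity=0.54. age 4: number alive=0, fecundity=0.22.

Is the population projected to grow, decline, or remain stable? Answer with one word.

lx = nx/n0 = nx/600: 1, 0.4, 0.12, 0.03, 0
R0 = Σ lx·mx = 0 + 0 + 0.1884 + 0.0162 + 0 = 0.2046
R0 < 1, so the population is declining.

declining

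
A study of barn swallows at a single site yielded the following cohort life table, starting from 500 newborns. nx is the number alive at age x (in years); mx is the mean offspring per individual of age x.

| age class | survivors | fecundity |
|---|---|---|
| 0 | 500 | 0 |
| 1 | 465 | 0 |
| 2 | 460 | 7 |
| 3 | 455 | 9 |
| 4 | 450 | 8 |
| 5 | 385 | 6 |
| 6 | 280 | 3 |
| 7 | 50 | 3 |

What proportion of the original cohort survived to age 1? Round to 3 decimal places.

l_1 = n_1/n_0 = 465/500 = 0.93 → 0.930

0.930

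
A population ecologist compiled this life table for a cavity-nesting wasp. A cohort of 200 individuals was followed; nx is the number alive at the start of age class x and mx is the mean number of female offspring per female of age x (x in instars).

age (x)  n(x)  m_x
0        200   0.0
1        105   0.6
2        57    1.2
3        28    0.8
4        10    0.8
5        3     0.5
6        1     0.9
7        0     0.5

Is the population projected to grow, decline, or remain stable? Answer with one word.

lx = nx/n0 = nx/200: 1, 0.525, 0.285, 0.14, 0.05, 0.015, 0.005, 0
R0 = Σ lx·mx = 0 + 0.315 + 0.342 + 0.112 + 0.04 + 0.0075 + 0.0045 + 0 = 0.821
R0 < 1, so the population is declining.

declining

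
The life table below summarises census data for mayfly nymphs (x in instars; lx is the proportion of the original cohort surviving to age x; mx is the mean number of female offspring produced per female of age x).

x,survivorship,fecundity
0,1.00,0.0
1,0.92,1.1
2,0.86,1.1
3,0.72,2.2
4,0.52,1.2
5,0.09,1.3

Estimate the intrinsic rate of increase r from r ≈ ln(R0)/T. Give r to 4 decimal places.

0.5803

R0 = Σ lx·mx = 0 + 1.012 + 0.946 + 1.584 + 0.624 + 0.117 = 4.283
Σ x·lx·mx = 10.737; T = 10.737/4.283 = 2.50689…
r ≈ ln(R0)/T = ln(4.283)/2.50689… = 0.580263… → 0.5803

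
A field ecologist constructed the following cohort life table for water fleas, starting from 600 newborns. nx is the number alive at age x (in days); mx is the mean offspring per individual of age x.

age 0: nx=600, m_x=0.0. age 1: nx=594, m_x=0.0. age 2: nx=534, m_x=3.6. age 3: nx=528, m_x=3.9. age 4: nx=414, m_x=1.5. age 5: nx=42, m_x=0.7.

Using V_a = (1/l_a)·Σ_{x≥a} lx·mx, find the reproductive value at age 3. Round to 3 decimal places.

lx = nx/n0 = nx/600: 1, 0.99, 0.89, 0.88, 0.69, 0.07
lx·mx for x ≥ 3: 3.432, 1.035, 0.049 → sum = 4.516
V_3 = 4.516 / l_3 = 4.516 / 0.88 = 5.131818… → 5.132

5.132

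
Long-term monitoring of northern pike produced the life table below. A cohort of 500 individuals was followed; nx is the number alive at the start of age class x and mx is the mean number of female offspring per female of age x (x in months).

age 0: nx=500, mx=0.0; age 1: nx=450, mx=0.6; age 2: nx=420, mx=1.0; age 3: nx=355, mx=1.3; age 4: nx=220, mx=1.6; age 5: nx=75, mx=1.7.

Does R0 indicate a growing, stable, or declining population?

growing

lx = nx/n0 = nx/500: 1, 0.9, 0.84, 0.71, 0.44, 0.15
R0 = Σ lx·mx = 0 + 0.54 + 0.84 + 0.923 + 0.704 + 0.255 = 3.262
R0 > 1, so the population is growing.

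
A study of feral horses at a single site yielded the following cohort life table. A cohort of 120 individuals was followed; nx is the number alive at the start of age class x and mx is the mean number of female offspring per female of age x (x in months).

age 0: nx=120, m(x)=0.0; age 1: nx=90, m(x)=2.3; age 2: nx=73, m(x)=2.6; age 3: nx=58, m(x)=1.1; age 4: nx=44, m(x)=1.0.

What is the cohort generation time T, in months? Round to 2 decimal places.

1.89

lx = nx/n0 = nx/120: 1, 0.75, 0.60833…, 0.48333…, 0.36667…
lx·mx: 0, 1.725, 1.581667…, 0.531667…, 0.366667… → R0 = 4.205…
x·lx·mx: 0, 1.725, 3.163333…, 1.595…, 1.466667… → Σ = 7.95…
T = 7.95… / 4.205… = 1.890606… → 1.89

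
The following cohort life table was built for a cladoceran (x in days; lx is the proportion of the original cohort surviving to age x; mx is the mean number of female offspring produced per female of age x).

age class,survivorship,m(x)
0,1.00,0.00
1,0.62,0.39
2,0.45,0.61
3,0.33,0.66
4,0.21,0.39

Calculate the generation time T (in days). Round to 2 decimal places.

lx·mx: 0, 0.2418, 0.2745, 0.2178, 0.0819 → R0 = 0.816
x·lx·mx: 0, 0.2418, 0.549, 0.6534, 0.3276 → Σ = 1.7718
T = 1.7718 / 0.816 = 2.171324… → 2.17

2.17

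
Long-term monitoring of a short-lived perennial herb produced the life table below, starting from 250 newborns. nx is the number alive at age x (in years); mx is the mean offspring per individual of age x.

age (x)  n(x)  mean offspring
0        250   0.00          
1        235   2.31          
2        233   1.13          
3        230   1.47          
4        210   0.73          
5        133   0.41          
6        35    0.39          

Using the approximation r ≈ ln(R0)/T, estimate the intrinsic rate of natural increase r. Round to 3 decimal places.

0.760

lx = nx/n0 = nx/250: 1, 0.94, 0.932, 0.92, 0.84, 0.532, 0.14
R0 = Σ lx·mx = 0 + 2.1714 + 1.05316 + 1.3524 + 0.6132 + 0.21812 + 0.0546 = 5.46288
Σ x·lx·mx = 12.20592; T = 12.20592/5.46288 = 2.23434…
r ≈ ln(R0)/T = ln(5.46288)/2.23434… = 0.75995… → 0.760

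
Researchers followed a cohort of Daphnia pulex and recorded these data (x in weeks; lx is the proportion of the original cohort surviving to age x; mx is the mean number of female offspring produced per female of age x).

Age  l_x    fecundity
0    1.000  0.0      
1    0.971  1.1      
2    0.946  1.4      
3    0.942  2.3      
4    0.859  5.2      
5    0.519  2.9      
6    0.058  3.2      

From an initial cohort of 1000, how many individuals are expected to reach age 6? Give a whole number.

58

Expected survivors = N0 · l_6 = 1000 × 0.058 = 58 → 58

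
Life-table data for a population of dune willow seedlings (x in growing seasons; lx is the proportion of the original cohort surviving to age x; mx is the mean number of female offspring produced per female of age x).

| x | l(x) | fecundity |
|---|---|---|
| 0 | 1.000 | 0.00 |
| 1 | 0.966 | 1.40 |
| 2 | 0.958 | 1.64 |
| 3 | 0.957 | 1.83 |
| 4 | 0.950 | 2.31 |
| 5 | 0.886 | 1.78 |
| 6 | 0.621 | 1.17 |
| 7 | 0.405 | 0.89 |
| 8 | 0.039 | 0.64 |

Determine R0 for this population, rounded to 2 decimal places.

9.56

lx·mx by age: 0, 1.3524, 1.57112, 1.75131, 2.1945, 1.57708, 0.72657, 0.36045, 0.02496
R0 = Σ lx·mx = 9.55839 → 9.56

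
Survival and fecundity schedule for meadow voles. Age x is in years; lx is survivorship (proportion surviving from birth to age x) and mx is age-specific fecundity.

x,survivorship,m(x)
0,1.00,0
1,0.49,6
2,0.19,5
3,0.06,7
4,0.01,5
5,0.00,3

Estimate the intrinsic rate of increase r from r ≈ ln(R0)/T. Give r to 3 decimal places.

1.019

R0 = Σ lx·mx = 0 + 2.94 + 0.95 + 0.42 + 0.05 + 0 = 4.36
Σ x·lx·mx = 6.3; T = 6.3/4.36 = 1.44495…
r ≈ ln(R0)/T = ln(4.36)/1.44495… = 1.01904… → 1.019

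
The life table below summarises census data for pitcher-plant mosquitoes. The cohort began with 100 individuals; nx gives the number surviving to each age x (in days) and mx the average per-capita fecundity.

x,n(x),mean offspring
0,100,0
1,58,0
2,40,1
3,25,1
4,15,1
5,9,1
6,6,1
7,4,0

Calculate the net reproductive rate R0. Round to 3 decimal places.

lx = nx/n0 = nx/100: 1, 0.58, 0.4, 0.25, 0.15, 0.09, 0.06, 0.04
lx·mx by age: 0, 0, 0.4, 0.25, 0.15, 0.09, 0.06, 0
R0 = Σ lx·mx = 0.95 → 0.950

0.950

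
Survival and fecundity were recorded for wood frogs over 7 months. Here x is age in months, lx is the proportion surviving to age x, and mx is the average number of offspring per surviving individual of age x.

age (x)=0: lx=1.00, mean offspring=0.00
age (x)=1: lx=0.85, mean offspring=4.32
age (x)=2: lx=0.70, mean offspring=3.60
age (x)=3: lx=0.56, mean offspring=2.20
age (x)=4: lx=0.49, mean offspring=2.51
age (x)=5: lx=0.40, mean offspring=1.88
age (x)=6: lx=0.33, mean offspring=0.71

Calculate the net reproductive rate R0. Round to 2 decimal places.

9.64

lx·mx by age: 0, 3.672, 2.52, 1.232, 1.2299, 0.752, 0.2343
R0 = Σ lx·mx = 9.6402 → 9.64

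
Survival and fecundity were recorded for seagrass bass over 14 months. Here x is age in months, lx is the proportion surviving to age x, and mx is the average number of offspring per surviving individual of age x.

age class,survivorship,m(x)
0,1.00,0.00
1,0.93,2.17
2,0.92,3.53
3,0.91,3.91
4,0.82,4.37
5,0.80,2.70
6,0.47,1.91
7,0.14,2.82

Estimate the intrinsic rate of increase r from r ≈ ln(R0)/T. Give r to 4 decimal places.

0.8354

R0 = Σ lx·mx = 0 + 2.0181 + 3.2476 + 3.5581 + 3.5834 + 2.16 + 0.8977 + 0.3948 = 15.8597
Σ x·lx·mx = 52.471; T = 52.471/15.8597 = 3.30845…
r ≈ ln(R0)/T = ln(15.8597)/3.30845… = 0.835371… → 0.8354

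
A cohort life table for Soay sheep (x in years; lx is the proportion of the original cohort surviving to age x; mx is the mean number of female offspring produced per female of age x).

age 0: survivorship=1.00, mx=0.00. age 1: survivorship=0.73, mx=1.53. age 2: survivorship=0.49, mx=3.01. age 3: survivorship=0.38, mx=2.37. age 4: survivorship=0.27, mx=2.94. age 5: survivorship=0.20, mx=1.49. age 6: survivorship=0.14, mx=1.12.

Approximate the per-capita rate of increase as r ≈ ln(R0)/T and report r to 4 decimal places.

0.5962

R0 = Σ lx·mx = 0 + 1.1169 + 1.4749 + 0.9006 + 0.7938 + 0.298 + 0.1568 = 4.741
Σ x·lx·mx = 12.3745; T = 12.3745/4.741 = 2.6101…
r ≈ ln(R0)/T = ln(4.741)/2.6101… = 0.59624… → 0.5962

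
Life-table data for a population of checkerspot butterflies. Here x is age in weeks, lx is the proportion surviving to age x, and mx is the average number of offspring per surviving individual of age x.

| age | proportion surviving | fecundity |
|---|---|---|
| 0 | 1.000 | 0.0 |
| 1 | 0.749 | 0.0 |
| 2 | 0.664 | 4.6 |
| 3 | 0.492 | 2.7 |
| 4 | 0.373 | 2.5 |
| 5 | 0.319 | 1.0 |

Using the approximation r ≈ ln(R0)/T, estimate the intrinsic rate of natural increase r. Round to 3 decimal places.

R0 = Σ lx·mx = 0 + 0 + 3.0544 + 1.3284 + 0.9325 + 0.319 = 5.6343
Σ x·lx·mx = 15.419; T = 15.419/5.6343 = 2.73663…
r ≈ ln(R0)/T = ln(5.6343)/2.73663… = 0.63175… → 0.632

0.632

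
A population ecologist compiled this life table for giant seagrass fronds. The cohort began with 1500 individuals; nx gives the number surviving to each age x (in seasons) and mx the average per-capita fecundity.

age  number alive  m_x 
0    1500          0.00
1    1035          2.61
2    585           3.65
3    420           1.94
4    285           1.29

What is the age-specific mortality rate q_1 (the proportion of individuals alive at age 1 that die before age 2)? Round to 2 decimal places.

lx = nx/n0 = nx/1500: 1, 0.69, 0.39, 0.28, 0.19
q_1 = (l_1 − l_2) / l_1 = (0.69 − 0.39) / 0.69
     = 0.3 / 0.69 = 0.434783… → 0.43

0.43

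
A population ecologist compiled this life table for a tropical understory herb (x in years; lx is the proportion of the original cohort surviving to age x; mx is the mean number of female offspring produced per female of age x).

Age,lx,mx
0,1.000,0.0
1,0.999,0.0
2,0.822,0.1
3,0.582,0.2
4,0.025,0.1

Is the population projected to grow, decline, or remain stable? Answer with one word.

declining

R0 = Σ lx·mx = 0 + 0 + 0.0822 + 0.1164 + 0.0025 = 0.2011
R0 < 1, so the population is declining.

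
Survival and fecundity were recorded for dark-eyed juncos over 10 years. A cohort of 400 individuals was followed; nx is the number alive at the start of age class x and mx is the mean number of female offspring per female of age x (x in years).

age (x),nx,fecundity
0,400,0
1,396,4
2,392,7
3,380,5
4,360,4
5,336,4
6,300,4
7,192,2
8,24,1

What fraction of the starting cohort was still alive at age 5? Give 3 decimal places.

0.840

l_5 = n_5/n_0 = 336/400 = 0.84 → 0.840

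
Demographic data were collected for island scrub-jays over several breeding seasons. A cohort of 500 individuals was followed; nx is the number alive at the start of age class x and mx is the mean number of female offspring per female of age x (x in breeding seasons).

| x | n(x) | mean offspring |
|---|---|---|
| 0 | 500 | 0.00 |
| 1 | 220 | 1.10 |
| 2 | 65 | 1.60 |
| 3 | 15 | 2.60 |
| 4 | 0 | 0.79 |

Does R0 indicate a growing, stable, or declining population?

lx = nx/n0 = nx/500: 1, 0.44, 0.13, 0.03, 0
R0 = Σ lx·mx = 0 + 0.484 + 0.208 + 0.078 + 0 = 0.77
R0 < 1, so the population is declining.

declining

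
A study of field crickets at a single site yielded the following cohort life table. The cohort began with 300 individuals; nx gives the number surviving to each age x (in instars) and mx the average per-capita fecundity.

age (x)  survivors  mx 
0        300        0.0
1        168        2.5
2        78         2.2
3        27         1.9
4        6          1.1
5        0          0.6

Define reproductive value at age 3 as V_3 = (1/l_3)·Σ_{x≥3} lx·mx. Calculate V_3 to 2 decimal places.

lx = nx/n0 = nx/300: 1, 0.56, 0.26, 0.09, 0.02, 0
lx·mx for x ≥ 3: 0.171, 0.022, 0 → sum = 0.193
V_3 = 0.193 / l_3 = 0.193 / 0.09 = 2.144444… → 2.14

2.14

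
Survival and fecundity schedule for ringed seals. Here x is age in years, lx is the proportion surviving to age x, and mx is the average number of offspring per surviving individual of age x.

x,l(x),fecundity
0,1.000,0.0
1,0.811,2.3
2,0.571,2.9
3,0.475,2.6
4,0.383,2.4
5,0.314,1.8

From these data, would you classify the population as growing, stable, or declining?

growing

R0 = Σ lx·mx = 0 + 1.8653 + 1.6559 + 1.235 + 0.9192 + 0.5652 = 6.2406
R0 > 1, so the population is growing.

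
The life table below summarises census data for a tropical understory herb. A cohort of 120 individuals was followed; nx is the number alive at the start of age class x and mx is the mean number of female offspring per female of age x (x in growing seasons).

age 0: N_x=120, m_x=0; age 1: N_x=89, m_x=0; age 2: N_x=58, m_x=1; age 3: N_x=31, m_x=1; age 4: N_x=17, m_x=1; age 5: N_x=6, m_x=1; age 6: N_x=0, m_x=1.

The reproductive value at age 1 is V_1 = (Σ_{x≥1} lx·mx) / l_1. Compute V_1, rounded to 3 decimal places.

lx = nx/n0 = nx/120: 1, 0.74167…, 0.48333…, 0.25833…, 0.14167…, 0.05, 0
lx·mx for x ≥ 1: 0, 0.483333…, 0.258333…, 0.141667…, 0.05, 0 → sum = 0.933333…
V_1 = 0.933333… / l_1 = 0.933333… / 0.741667… = 1.258427… → 1.258

1.258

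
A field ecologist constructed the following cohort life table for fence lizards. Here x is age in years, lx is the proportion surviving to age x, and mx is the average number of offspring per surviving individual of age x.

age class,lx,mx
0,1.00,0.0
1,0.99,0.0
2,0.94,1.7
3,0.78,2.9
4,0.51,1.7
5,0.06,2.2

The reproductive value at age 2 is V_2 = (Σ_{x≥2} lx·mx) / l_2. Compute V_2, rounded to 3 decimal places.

5.169

lx·mx for x ≥ 2: 1.598, 2.262, 0.867, 0.132 → sum = 4.859
V_2 = 4.859 / l_2 = 4.859 / 0.94 = 5.169149… → 5.169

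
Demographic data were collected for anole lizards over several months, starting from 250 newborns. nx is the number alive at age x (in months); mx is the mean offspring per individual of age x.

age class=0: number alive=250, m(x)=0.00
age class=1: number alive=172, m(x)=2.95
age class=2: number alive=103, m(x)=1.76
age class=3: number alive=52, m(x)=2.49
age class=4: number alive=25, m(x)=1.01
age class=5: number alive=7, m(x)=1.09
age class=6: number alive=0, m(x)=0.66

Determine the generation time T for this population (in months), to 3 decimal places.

lx = nx/n0 = nx/250: 1, 0.688, 0.412, 0.208, 0.1, 0.028, 0
lx·mx: 0, 2.0296, 0.72512, 0.51792, 0.101, 0.03052, 0 → R0 = 3.40416
x·lx·mx: 0, 2.0296, 1.45024, 1.55376, 0.404, 0.1526, 0 → Σ = 5.5902
T = 5.5902 / 3.40416 = 1.642167… → 1.642

1.642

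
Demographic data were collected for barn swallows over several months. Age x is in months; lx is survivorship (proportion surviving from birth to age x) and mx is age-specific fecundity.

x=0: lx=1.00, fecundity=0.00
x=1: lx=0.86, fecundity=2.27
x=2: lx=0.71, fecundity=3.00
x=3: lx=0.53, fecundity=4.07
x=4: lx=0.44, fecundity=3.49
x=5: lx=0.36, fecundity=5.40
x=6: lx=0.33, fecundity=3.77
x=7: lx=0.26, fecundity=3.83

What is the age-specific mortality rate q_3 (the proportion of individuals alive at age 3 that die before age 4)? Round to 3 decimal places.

0.170

q_3 = (l_3 − l_4) / l_3 = (0.53 − 0.44) / 0.53
     = 0.09 / 0.53 = 0.169811… → 0.170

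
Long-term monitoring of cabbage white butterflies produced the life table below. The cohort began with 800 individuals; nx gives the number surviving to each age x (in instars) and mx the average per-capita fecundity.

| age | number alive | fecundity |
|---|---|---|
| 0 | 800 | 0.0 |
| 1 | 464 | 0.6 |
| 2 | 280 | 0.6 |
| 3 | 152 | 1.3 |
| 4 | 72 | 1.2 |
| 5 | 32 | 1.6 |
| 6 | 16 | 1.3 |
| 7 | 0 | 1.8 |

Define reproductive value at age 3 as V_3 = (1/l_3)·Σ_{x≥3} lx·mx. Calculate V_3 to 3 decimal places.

lx = nx/n0 = nx/800: 1, 0.58, 0.35, 0.19, 0.09, 0.04, 0.02, 0
lx·mx for x ≥ 3: 0.247, 0.108, 0.064, 0.026, 0 → sum = 0.445
V_3 = 0.445 / l_3 = 0.445 / 0.19 = 2.342105… → 2.342

2.342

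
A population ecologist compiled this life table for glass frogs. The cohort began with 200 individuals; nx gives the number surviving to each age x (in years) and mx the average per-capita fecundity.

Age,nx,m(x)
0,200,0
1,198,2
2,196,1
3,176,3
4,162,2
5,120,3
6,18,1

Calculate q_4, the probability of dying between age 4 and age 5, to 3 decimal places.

0.259

lx = nx/n0 = nx/200: 1, 0.99, 0.98, 0.88, 0.81, 0.6, 0.09
q_4 = (l_4 − l_5) / l_4 = (0.81 − 0.6) / 0.81
     = 0.21 / 0.81 = 0.259259… → 0.259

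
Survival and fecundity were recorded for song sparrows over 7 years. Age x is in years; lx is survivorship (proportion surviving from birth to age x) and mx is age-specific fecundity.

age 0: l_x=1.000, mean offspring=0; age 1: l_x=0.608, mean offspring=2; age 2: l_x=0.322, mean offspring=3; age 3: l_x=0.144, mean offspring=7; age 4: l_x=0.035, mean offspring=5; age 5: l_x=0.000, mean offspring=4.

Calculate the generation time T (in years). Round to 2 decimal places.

2.04

lx·mx: 0, 1.216, 0.966, 1.008, 0.175, 0 → R0 = 3.365
x·lx·mx: 0, 1.216, 1.932, 3.024, 0.7, 0 → Σ = 6.872
T = 6.872 / 3.365 = 2.042199… → 2.04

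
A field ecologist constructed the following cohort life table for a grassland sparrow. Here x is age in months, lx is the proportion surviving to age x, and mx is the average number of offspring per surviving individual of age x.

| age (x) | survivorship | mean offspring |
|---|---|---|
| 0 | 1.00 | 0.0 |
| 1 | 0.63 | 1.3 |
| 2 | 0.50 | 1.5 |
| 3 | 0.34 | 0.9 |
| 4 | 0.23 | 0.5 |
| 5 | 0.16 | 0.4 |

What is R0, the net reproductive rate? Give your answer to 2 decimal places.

2.05

lx·mx by age: 0, 0.819, 0.75, 0.306, 0.115, 0.064
R0 = Σ lx·mx = 2.054 → 2.05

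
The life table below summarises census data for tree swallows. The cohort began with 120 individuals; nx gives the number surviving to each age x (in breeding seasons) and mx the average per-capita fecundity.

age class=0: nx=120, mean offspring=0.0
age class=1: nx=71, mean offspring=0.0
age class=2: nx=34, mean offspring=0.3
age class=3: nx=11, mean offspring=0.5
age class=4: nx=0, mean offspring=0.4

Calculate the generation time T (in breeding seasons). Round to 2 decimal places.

lx = nx/n0 = nx/120: 1, 0.59167…, 0.28333…, 0.09167…, 0
lx·mx: 0, 0, 0.085…, 0.045833…, 0 → R0 = 0.130833…
x·lx·mx: 0, 0, 0.17…, 0.1375…, 0 → Σ = 0.3075…
T = 0.3075… / 0.130833… = 2.350318… → 2.35

2.35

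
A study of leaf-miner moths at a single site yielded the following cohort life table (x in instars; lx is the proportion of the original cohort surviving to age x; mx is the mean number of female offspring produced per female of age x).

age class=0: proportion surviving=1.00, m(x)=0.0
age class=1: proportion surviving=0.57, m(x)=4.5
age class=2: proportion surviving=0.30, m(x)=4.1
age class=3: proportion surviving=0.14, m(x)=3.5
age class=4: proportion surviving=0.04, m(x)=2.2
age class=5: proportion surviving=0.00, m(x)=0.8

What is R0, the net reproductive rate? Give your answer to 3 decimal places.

4.373

lx·mx by age: 0, 2.565, 1.23, 0.49, 0.088, 0
R0 = Σ lx·mx = 4.373 → 4.373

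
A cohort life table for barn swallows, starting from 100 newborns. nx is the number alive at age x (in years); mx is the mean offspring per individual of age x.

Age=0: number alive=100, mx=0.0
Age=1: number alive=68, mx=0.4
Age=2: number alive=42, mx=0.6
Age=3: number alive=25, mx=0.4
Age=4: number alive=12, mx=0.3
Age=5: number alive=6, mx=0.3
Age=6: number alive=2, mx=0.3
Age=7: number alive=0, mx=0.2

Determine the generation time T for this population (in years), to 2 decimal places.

lx = nx/n0 = nx/100: 1, 0.68, 0.42, 0.25, 0.12, 0.06, 0.02, 0
lx·mx: 0, 0.272, 0.252, 0.1, 0.036, 0.018, 0.006, 0 → R0 = 0.684
x·lx·mx: 0, 0.272, 0.504, 0.3, 0.144, 0.09, 0.036, 0 → Σ = 1.346
T = 1.346 / 0.684 = 1.967836… → 1.97

1.97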